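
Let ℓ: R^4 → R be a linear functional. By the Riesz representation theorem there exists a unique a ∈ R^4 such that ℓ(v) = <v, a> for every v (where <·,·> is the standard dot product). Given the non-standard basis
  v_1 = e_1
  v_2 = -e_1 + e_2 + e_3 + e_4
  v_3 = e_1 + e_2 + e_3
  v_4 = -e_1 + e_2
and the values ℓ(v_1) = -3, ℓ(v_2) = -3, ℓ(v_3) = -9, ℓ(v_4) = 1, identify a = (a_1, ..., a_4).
a = (-3, -2, -4, 0)

Write a = (a_1, ..., a_4) in the standard basis. For each basis vector v_i, ℓ(v_i) = <v_i, a> is a linear equation in the a_j's. Collect the n equations into a matrix system V a = ℓ, where row i of V is v_i (expressed in the standard basis). Since V is invertible (lower-triangular with 1s on the diagonal, up to permutation), solve by back-substitution:
  V =
[[1, 0, 0, 0],
 [-1, 1, 1, 1],
 [1, 1, 1, 0],
 [-1, 1, 0, 0]]
  V a = (-3, -3, -9, 1)
Solving gives a = (-3, -2, -4, 0).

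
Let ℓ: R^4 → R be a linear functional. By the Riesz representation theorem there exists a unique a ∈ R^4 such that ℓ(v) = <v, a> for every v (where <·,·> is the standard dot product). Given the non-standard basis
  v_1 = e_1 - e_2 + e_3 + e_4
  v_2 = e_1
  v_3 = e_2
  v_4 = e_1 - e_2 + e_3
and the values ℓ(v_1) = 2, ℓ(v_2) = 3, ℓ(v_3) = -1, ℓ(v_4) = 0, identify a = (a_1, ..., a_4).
a = (3, -1, -4, 2)

Write a = (a_1, ..., a_4) in the standard basis. For each basis vector v_i, ℓ(v_i) = <v_i, a> is a linear equation in the a_j's. Collect the n equations into a matrix system V a = ℓ, where row i of V is v_i (expressed in the standard basis). Since V is invertible (lower-triangular with 1s on the diagonal, up to permutation), solve by back-substitution:
  V =
[[1, -1, 1, 1],
 [1, 0, 0, 0],
 [0, 1, 0, 0],
 [1, -1, 1, 0]]
  V a = (2, 3, -1, 0)
Solving gives a = (3, -1, -4, 2).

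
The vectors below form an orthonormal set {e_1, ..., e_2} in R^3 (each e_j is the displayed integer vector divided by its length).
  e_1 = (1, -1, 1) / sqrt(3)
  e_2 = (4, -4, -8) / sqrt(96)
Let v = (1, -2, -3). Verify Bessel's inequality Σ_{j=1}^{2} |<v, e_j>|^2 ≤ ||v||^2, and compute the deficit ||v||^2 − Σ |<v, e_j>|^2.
Σ |<v, e_j>|^2 = 27/2; ||v||^2 = 14; deficit = 1/2

Write each e_j = u_j / sqrt(<u_j, u_j>) where u_j is the displayed integer vector. Then <v, e_j> = <v, u_j> / sqrt(<u_j, u_j>), so |<v, e_j>|^2 = <v, u_j>^2 / <u_j, u_j>.
Coefficients: <v, e_1> = 0/sqrt(3), <v, e_2> = 36/sqrt(96).
Square and sum: Σ |<v, e_j>|^2 = 27/2.
Compute ||v||^2 = v·v = 14.
Deficit = 14 − 27/2 = 1/2 ≥ 0, confirming Bessel's inequality. (The deficit equals ||v − Σ <v,e_j> e_j||^2, the squared distance from v to span{e_j}.)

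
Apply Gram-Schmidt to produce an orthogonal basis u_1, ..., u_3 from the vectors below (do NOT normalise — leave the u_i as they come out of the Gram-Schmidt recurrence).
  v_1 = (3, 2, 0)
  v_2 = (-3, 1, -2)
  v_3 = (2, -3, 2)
Orthogonal basis:
  u_1 = (3, 2, 0)
  u_2 = (-18/13, 27/13, -2)
  u_3 = (32/133, -48/133, -72/133)

Apply the Gram-Schmidt recurrence
  u_1 = v_1
  u_i = v_i − Σ_{j<i} ((v_i · u_j) / (u_j · u_j)) · u_j.

Step by step this gives:
  u_1 = (3, 2, 0)
  u_2 = (-18/13, 27/13, -2)
  u_3 = (32/133, -48/133, -72/133)

Orthogonality check:
  u_2 · u_1 = 0 (should be 0)
  u_3 · u_1 = 0 (should be 0)
  u_3 · u_2 = 0 (should be 0)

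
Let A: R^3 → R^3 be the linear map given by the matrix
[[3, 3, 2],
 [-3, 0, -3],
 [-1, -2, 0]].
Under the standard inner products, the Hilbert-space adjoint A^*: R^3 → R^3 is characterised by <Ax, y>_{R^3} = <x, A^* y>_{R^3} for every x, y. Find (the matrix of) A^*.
A^* = A^T =
[[3, -3, -1],
 [3, 0, -2],
 [2, -3, 0]]

For real matrices with standard dot products, the defining identity <Ax, y> = <x, A^* y> gives (Ax)^T y = x^T (A^*) y, i.e. x^T A^T y = x^T (A^*) y. Since this holds for all x, y, we must have A^* = A^T. Therefore
A^* =
[[3, -3, -1],
 [3, 0, -2],
 [2, -3, 0]].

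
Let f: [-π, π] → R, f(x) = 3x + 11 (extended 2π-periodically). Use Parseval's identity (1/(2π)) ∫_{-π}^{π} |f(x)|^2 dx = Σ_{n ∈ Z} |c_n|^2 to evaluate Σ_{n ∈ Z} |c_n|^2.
Σ |c_n|^2 = 3π^2 + 121

Expand and integrate term by term over [-π, π]:
  ∫ (3x)^2 dx = 9·(2π^3/3); ∫ 2·3·(11)·x dx = 0 (odd integrand); ∫ 11^2 dx = 121·2π.
So (1/(2π)) ∫_{-π}^{π} (3x + 11)^2 dx = 9π^2/3 + 121 = 3π^2 + 121.
Parseval ⇒ Σ |c_n|^2 = 3π^2 + 121.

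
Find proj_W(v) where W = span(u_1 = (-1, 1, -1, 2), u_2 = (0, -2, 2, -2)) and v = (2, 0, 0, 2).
proj_W(v) = (2/5, 4/5, -4/5, 2/5)

Set up U = [u_1 | ... | u_2] ∈ R^(4×2). The projector onto W = col(U) is P = U (U^T U)^(-1) U^T.
Compute U^T U =
  [7, -8]
  [-8, 12],
and U^T v = (2, -4).
Solve U^T U · c = U^T v for the coefficients: c = (-2/5, -3/5). The projection is proj_W(v) = U c.
Check: (v - proj_W(v)) · u_1 = 0  (should be 0).
Check: (v - proj_W(v)) · u_2 = 0  (should be 0).
Result: proj_W(v) = (2/5, 4/5, -4/5, 2/5).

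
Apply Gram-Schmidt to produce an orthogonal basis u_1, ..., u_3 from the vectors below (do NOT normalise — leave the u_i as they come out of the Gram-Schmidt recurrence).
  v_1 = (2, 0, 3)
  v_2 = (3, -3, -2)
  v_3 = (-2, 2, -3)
Orthogonal basis:
  u_1 = (2, 0, 3)
  u_2 = (3, -3, -2)
  u_3 = (9/11, 13/11, -6/11)

Apply the Gram-Schmidt recurrence
  u_1 = v_1
  u_i = v_i − Σ_{j<i} ((v_i · u_j) / (u_j · u_j)) · u_j.

Step by step this gives:
  u_1 = (2, 0, 3)
  u_2 = (3, -3, -2)
  u_3 = (9/11, 13/11, -6/11)

Orthogonality check:
  u_2 · u_1 = 0 (should be 0)
  u_3 · u_1 = 0 (should be 0)
  u_3 · u_2 = 0 (should be 0)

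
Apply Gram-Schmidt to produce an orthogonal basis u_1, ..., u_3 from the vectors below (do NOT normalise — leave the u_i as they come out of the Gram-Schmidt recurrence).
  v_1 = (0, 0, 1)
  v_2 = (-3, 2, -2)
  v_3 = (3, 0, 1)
Orthogonal basis:
  u_1 = (0, 0, 1)
  u_2 = (-3, 2, 0)
  u_3 = (12/13, 18/13, 0)

Apply the Gram-Schmidt recurrence
  u_1 = v_1
  u_i = v_i − Σ_{j<i} ((v_i · u_j) / (u_j · u_j)) · u_j.

Step by step this gives:
  u_1 = (0, 0, 1)
  u_2 = (-3, 2, 0)
  u_3 = (12/13, 18/13, 0)

Orthogonality check:
  u_2 · u_1 = 0 (should be 0)
  u_3 · u_1 = 0 (should be 0)
  u_3 · u_2 = 0 (should be 0)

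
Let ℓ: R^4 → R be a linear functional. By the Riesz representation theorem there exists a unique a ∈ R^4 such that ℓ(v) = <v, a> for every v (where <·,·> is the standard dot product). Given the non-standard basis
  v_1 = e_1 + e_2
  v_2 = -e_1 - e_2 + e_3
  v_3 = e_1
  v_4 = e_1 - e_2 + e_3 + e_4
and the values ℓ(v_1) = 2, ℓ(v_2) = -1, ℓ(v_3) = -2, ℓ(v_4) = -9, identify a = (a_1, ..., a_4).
a = (-2, 4, 1, -4)

Write a = (a_1, ..., a_4) in the standard basis. For each basis vector v_i, ℓ(v_i) = <v_i, a> is a linear equation in the a_j's. Collect the n equations into a matrix system V a = ℓ, where row i of V is v_i (expressed in the standard basis). Since V is invertible (lower-triangular with 1s on the diagonal, up to permutation), solve by back-substitution:
  V =
[[1, 1, 0, 0],
 [-1, -1, 1, 0],
 [1, 0, 0, 0],
 [1, -1, 1, 1]]
  V a = (2, -1, -2, -9)
Solving gives a = (-2, 4, 1, -4).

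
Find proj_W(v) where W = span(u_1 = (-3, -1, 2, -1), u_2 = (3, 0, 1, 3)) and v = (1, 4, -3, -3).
proj_W(v) = (27/37, 56/37, -159/37, -85/37)

Set up U = [u_1 | ... | u_2] ∈ R^(4×2). The projector onto W = col(U) is P = U (U^T U)^(-1) U^T.
Compute U^T U =
  [15, -10]
  [-10, 19],
and U^T v = (-10, -9).
Solve U^T U · c = U^T v for the coefficients: c = (-56/37, -47/37). The projection is proj_W(v) = U c.
Check: (v - proj_W(v)) · u_1 = 0  (should be 0).
Check: (v - proj_W(v)) · u_2 = 0  (should be 0).
Result: proj_W(v) = (27/37, 56/37, -159/37, -85/37).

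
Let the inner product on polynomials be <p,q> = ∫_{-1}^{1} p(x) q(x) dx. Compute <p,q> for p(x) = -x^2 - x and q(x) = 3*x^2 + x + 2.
<p,q> = -16/5

Expand the product: p(x)·q(x) = -3*x^4 - 4*x^3 - 3*x^2 - 2*x.
∫_{-1}^{1} of each monomial x^k gives [2/(k+1) if k even, 0 if k odd]. Integrating term-by-term (or equivalently evaluating the antiderivative F(x) = -3*x^5/5 - x^4 - x^3 - x^2 at the endpoints):
  F(1) − F(−1) = -18/5 − (-2/5) = -16/5.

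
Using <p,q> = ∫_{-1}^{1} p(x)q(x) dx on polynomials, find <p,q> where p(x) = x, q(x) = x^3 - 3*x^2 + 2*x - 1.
<p,q> = 26/15

Expand the product: p(x)·q(x) = x^4 - 3*x^3 + 2*x^2 - x.
∫_{-1}^{1} of each monomial x^k gives [2/(k+1) if k even, 0 if k odd]. Integrating term-by-term (or equivalently evaluating the antiderivative F(x) = x^5/5 - 3*x^4/4 + 2*x^3/3 - x^2/2 at the endpoints):
  F(1) − F(−1) = -23/60 − (-127/60) = 26/15.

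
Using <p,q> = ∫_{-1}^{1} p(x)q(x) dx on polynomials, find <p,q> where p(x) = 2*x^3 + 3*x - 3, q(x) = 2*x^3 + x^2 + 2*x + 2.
<p,q> = -34/7

Expand the product: p(x)·q(x) = 4*x^6 + 2*x^5 + 10*x^4 + x^3 + 3*x^2 - 6.
∫_{-1}^{1} of each monomial x^k gives [2/(k+1) if k even, 0 if k odd]. Integrating term-by-term (or equivalently evaluating the antiderivative F(x) = 4*x^7/7 + x^6/3 + 2*x^5 + x^4/4 + x^3 - 6*x at the endpoints):
  F(1) − F(−1) = -155/84 − (253/84) = -34/7.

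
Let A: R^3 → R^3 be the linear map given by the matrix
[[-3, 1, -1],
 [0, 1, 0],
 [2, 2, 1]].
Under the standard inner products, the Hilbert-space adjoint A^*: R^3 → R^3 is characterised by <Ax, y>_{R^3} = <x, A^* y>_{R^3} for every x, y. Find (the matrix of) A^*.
A^* = A^T =
[[-3, 0, 2],
 [1, 1, 2],
 [-1, 0, 1]]

For real matrices with standard dot products, the defining identity <Ax, y> = <x, A^* y> gives (Ax)^T y = x^T (A^*) y, i.e. x^T A^T y = x^T (A^*) y. Since this holds for all x, y, we must have A^* = A^T. Therefore
A^* =
[[-3, 0, 2],
 [1, 1, 2],
 [-1, 0, 1]].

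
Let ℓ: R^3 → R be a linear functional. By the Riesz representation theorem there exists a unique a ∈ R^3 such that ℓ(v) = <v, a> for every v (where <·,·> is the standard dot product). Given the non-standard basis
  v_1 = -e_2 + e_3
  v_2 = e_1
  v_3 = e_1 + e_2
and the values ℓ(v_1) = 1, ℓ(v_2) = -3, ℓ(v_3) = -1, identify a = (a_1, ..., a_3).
a = (-3, 2, 3)

Write a = (a_1, ..., a_3) in the standard basis. For each basis vector v_i, ℓ(v_i) = <v_i, a> is a linear equation in the a_j's. Collect the n equations into a matrix system V a = ℓ, where row i of V is v_i (expressed in the standard basis). Since V is invertible (lower-triangular with 1s on the diagonal, up to permutation), solve by back-substitution:
  V =
[[0, -1, 1],
 [1, 0, 0],
 [1, 1, 0]]
  V a = (1, -3, -1)
Solving gives a = (-3, 2, 3).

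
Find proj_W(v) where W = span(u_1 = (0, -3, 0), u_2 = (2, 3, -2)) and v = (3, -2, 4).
proj_W(v) = (-1/2, -2, 1/2)

Set up U = [u_1 | ... | u_2] ∈ R^(3×2). The projector onto W = col(U) is P = U (U^T U)^(-1) U^T.
Compute U^T U =
  [9, -9]
  [-9, 17],
and U^T v = (6, -8).
Solve U^T U · c = U^T v for the coefficients: c = (5/12, -1/4). The projection is proj_W(v) = U c.
Check: (v - proj_W(v)) · u_1 = 0  (should be 0).
Check: (v - proj_W(v)) · u_2 = 0  (should be 0).
Result: proj_W(v) = (-1/2, -2, 1/2).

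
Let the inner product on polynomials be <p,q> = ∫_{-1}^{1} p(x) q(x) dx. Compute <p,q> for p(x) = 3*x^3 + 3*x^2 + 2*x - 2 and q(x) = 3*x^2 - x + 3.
<p,q> = -134/15

Expand the product: p(x)·q(x) = 9*x^5 + 6*x^4 + 12*x^3 + x^2 + 8*x - 6.
∫_{-1}^{1} of each monomial x^k gives [2/(k+1) if k even, 0 if k odd]. Integrating term-by-term (or equivalently evaluating the antiderivative F(x) = 3*x^6/2 + 6*x^5/5 + 3*x^4 + x^3/3 + 4*x^2 - 6*x at the endpoints):
  F(1) − F(−1) = 121/30 − (389/30) = -134/15.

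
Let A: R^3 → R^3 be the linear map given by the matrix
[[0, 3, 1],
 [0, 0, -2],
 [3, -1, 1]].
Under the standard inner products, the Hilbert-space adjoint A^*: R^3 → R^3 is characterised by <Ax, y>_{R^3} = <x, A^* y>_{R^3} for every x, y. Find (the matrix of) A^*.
A^* = A^T =
[[0, 0, 3],
 [3, 0, -1],
 [1, -2, 1]]

For real matrices with standard dot products, the defining identity <Ax, y> = <x, A^* y> gives (Ax)^T y = x^T (A^*) y, i.e. x^T A^T y = x^T (A^*) y. Since this holds for all x, y, we must have A^* = A^T. Therefore
A^* =
[[0, 0, 3],
 [3, 0, -1],
 [1, -2, 1]].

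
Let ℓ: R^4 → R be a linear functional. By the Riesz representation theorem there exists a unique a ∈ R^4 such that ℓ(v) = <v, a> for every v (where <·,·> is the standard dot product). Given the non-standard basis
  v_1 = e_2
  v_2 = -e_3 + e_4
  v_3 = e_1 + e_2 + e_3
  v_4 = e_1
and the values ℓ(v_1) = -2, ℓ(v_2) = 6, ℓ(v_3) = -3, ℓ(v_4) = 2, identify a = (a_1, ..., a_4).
a = (2, -2, -3, 3)

Write a = (a_1, ..., a_4) in the standard basis. For each basis vector v_i, ℓ(v_i) = <v_i, a> is a linear equation in the a_j's. Collect the n equations into a matrix system V a = ℓ, where row i of V is v_i (expressed in the standard basis). Since V is invertible (lower-triangular with 1s on the diagonal, up to permutation), solve by back-substitution:
  V =
[[0, 1, 0, 0],
 [0, 0, -1, 1],
 [1, 1, 1, 0],
 [1, 0, 0, 0]]
  V a = (-2, 6, -3, 2)
Solving gives a = (2, -2, -3, 3).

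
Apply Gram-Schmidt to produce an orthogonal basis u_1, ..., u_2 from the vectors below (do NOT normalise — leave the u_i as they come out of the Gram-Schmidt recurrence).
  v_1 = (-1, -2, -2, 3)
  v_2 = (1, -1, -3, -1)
Orthogonal basis:
  u_1 = (-1, -2, -2, 3)
  u_2 = (11/9, -5/9, -23/9, -5/3)

Apply the Gram-Schmidt recurrence
  u_1 = v_1
  u_i = v_i − Σ_{j<i} ((v_i · u_j) / (u_j · u_j)) · u_j.

Step by step this gives:
  u_1 = (-1, -2, -2, 3)
  u_2 = (11/9, -5/9, -23/9, -5/3)

Orthogonality check:
  u_2 · u_1 = 0 (should be 0)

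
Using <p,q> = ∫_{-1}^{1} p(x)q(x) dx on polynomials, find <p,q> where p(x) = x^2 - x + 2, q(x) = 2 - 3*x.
<p,q> = 34/3

Expand the product: p(x)·q(x) = -3*x^3 + 5*x^2 - 8*x + 4.
∫_{-1}^{1} of each monomial x^k gives [2/(k+1) if k even, 0 if k odd]. Integrating term-by-term (or equivalently evaluating the antiderivative F(x) = -3*x^4/4 + 5*x^3/3 - 4*x^2 + 4*x at the endpoints):
  F(1) − F(−1) = 11/12 − (-125/12) = 34/3.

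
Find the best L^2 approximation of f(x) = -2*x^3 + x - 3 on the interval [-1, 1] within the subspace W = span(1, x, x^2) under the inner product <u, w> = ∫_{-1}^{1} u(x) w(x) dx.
g(x) = -x/5 - 3

The best approximation g ∈ W is the orthogonal projection of f onto W. Writing g = a_0 + a_1 x + a_2 x^2, the coefficients solve the normal equations G · a = b where
  G_{ij} = <φ_i, φ_j> and b_i = <f, φ_i>, with φ_0 = 1, φ_1 = x, φ_2 = x^2.
G =
  [2, 0, 2/3]
  [0, 2/3, 0]
  [2/3, 0, 2/5],
b = (-6, -2/15, -2).
Solving gives a_0 = -3, a_1 = -1/5, a_2 = 0, so
  g(x) = -x/5 - 3.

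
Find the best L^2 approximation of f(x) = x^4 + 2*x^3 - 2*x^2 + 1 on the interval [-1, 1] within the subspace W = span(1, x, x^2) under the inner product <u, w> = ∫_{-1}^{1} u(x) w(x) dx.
g(x) = -8*x^2/7 + 6*x/5 + 32/35

The best approximation g ∈ W is the orthogonal projection of f onto W. Writing g = a_0 + a_1 x + a_2 x^2, the coefficients solve the normal equations G · a = b where
  G_{ij} = <φ_i, φ_j> and b_i = <f, φ_i>, with φ_0 = 1, φ_1 = x, φ_2 = x^2.
G =
  [2, 0, 2/3]
  [0, 2/3, 0]
  [2/3, 0, 2/5],
b = (16/15, 4/5, 16/105).
Solving gives a_0 = 32/35, a_1 = 6/5, a_2 = -8/7, so
  g(x) = -8*x^2/7 + 6*x/5 + 32/35.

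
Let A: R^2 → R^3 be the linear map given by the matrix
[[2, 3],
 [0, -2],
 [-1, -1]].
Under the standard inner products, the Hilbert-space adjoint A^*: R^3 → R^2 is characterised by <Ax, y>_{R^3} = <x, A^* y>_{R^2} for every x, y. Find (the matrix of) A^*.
A^* = A^T =
[[2, 0, -1],
 [3, -2, -1]]

For real matrices with standard dot products, the defining identity <Ax, y> = <x, A^* y> gives (Ax)^T y = x^T (A^*) y, i.e. x^T A^T y = x^T (A^*) y. Since this holds for all x, y, we must have A^* = A^T. Therefore
A^* =
[[2, 0, -1],
 [3, -2, -1]].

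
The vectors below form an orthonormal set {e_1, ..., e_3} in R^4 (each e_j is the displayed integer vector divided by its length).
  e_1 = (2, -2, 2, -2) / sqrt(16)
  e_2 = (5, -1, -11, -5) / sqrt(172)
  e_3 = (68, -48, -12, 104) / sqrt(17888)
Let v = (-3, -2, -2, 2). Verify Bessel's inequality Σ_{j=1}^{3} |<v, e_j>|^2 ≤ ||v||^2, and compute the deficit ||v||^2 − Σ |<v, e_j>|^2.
Σ |<v, e_j>|^2 = 185/26; ||v||^2 = 21; deficit = 361/26

Write each e_j = u_j / sqrt(<u_j, u_j>) where u_j is the displayed integer vector. Then <v, e_j> = <v, u_j> / sqrt(<u_j, u_j>), so |<v, e_j>|^2 = <v, u_j>^2 / <u_j, u_j>.
Coefficients: <v, e_1> = -10/sqrt(16), <v, e_2> = -1/sqrt(172), <v, e_3> = 124/sqrt(17888).
Square and sum: Σ |<v, e_j>|^2 = 185/26.
Compute ||v||^2 = v·v = 21.
Deficit = 21 − 185/26 = 361/26 ≥ 0, confirming Bessel's inequality. (The deficit equals ||v − Σ <v,e_j> e_j||^2, the squared distance from v to span{e_j}.)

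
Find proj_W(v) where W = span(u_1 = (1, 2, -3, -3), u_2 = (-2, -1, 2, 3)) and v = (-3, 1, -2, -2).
proj_W(v) = (-85/53, 112/53, -121/53, -27/53)

Set up U = [u_1 | ... | u_2] ∈ R^(4×2). The projector onto W = col(U) is P = U (U^T U)^(-1) U^T.
Compute U^T U =
  [23, -19]
  [-19, 18],
and U^T v = (11, -5).
Solve U^T U · c = U^T v for the coefficients: c = (103/53, 94/53). The projection is proj_W(v) = U c.
Check: (v - proj_W(v)) · u_1 = 0  (should be 0).
Check: (v - proj_W(v)) · u_2 = 0  (should be 0).
Result: proj_W(v) = (-85/53, 112/53, -121/53, -27/53).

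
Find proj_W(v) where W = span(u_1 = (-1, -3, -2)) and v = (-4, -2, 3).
proj_W(v) = (-2/7, -6/7, -4/7)

Set up U = [u_1 | ... | u_1] ∈ R^(3×1). The projector onto W = col(U) is P = U (U^T U)^(-1) U^T.
Compute U^T U =
  [14],
and U^T v = (4).
Solve U^T U · c = U^T v for the coefficients: c = (2/7). The projection is proj_W(v) = U c.
Check: (v - proj_W(v)) · u_1 = 0  (should be 0).
Result: proj_W(v) = (-2/7, -6/7, -4/7).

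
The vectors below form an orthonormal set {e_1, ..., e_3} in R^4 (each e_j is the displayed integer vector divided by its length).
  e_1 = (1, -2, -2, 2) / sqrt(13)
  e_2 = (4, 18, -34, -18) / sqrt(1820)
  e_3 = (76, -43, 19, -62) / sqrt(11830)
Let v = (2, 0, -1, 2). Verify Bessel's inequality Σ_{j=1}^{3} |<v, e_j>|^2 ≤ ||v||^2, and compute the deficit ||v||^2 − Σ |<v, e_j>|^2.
Σ |<v, e_j>|^2 = 1673/338; ||v||^2 = 9; deficit = 1369/338

Write each e_j = u_j / sqrt(<u_j, u_j>) where u_j is the displayed integer vector. Then <v, e_j> = <v, u_j> / sqrt(<u_j, u_j>), so |<v, e_j>|^2 = <v, u_j>^2 / <u_j, u_j>.
Coefficients: <v, e_1> = 8/sqrt(13), <v, e_2> = 6/sqrt(1820), <v, e_3> = 9/sqrt(11830).
Square and sum: Σ |<v, e_j>|^2 = 1673/338.
Compute ||v||^2 = v·v = 9.
Deficit = 9 − 1673/338 = 1369/338 ≥ 0, confirming Bessel's inequality. (The deficit equals ||v − Σ <v,e_j> e_j||^2, the squared distance from v to span{e_j}.)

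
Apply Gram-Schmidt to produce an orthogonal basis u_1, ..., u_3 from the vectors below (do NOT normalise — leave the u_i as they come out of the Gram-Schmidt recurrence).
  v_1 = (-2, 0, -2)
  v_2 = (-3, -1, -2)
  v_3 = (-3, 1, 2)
Orthogonal basis:
  u_1 = (-2, 0, -2)
  u_2 = (-1/2, -1, 1/2)
  u_3 = (-2, 2, 2)

Apply the Gram-Schmidt recurrence
  u_1 = v_1
  u_i = v_i − Σ_{j<i} ((v_i · u_j) / (u_j · u_j)) · u_j.

Step by step this gives:
  u_1 = (-2, 0, -2)
  u_2 = (-1/2, -1, 1/2)
  u_3 = (-2, 2, 2)

Orthogonality check:
  u_2 · u_1 = 0 (should be 0)
  u_3 · u_1 = 0 (should be 0)
  u_3 · u_2 = 0 (should be 0)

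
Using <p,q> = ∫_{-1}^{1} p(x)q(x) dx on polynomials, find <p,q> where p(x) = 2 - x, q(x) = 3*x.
<p,q> = -2

Expand the product: p(x)·q(x) = -3*x^2 + 6*x.
∫_{-1}^{1} of each monomial x^k gives [2/(k+1) if k even, 0 if k odd]. Integrating term-by-term (or equivalently evaluating the antiderivative F(x) = -x^3 + 3*x^2 at the endpoints):
  F(1) − F(−1) = 2 − (4) = -2.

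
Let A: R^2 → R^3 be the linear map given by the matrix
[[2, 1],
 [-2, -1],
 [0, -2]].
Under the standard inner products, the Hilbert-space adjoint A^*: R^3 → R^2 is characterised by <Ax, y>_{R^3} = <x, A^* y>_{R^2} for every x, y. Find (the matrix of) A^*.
A^* = A^T =
[[2, -2, 0],
 [1, -1, -2]]

For real matrices with standard dot products, the defining identity <Ax, y> = <x, A^* y> gives (Ax)^T y = x^T (A^*) y, i.e. x^T A^T y = x^T (A^*) y. Since this holds for all x, y, we must have A^* = A^T. Therefore
A^* =
[[2, -2, 0],
 [1, -1, -2]].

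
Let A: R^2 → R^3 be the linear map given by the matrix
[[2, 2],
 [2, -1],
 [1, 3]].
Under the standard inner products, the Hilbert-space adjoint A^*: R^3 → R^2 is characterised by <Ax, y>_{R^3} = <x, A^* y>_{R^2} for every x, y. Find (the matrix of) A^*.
A^* = A^T =
[[2, 2, 1],
 [2, -1, 3]]

For real matrices with standard dot products, the defining identity <Ax, y> = <x, A^* y> gives (Ax)^T y = x^T (A^*) y, i.e. x^T A^T y = x^T (A^*) y. Since this holds for all x, y, we must have A^* = A^T. Therefore
A^* =
[[2, 2, 1],
 [2, -1, 3]].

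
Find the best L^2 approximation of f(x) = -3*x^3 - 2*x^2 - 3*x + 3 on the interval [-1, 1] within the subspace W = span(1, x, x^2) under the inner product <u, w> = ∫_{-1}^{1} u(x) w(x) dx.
g(x) = -2*x^2 - 24*x/5 + 3

The best approximation g ∈ W is the orthogonal projection of f onto W. Writing g = a_0 + a_1 x + a_2 x^2, the coefficients solve the normal equations G · a = b where
  G_{ij} = <φ_i, φ_j> and b_i = <f, φ_i>, with φ_0 = 1, φ_1 = x, φ_2 = x^2.
G =
  [2, 0, 2/3]
  [0, 2/3, 0]
  [2/3, 0, 2/5],
b = (14/3, -16/5, 6/5).
Solving gives a_0 = 3, a_1 = -24/5, a_2 = -2, so
  g(x) = -2*x^2 - 24*x/5 + 3.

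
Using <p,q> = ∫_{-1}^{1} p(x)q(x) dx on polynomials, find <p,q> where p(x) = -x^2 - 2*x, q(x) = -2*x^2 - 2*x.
<p,q> = 52/15

Expand the product: p(x)·q(x) = 2*x^4 + 6*x^3 + 4*x^2.
∫_{-1}^{1} of each monomial x^k gives [2/(k+1) if k even, 0 if k odd]. Integrating term-by-term (or equivalently evaluating the antiderivative F(x) = 2*x^5/5 + 3*x^4/2 + 4*x^3/3 at the endpoints):
  F(1) − F(−1) = 97/30 − (-7/30) = 52/15.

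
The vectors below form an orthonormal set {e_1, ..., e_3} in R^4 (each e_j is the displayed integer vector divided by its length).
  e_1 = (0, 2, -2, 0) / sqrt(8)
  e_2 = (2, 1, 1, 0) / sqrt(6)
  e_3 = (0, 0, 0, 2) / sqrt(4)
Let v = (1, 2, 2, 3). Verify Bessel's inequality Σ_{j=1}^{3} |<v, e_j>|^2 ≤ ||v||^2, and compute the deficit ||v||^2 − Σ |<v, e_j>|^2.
Σ |<v, e_j>|^2 = 15; ||v||^2 = 18; deficit = 3

Write each e_j = u_j / sqrt(<u_j, u_j>) where u_j is the displayed integer vector. Then <v, e_j> = <v, u_j> / sqrt(<u_j, u_j>), so |<v, e_j>|^2 = <v, u_j>^2 / <u_j, u_j>.
Coefficients: <v, e_1> = 0/sqrt(8), <v, e_2> = 6/sqrt(6), <v, e_3> = 6/sqrt(4).
Square and sum: Σ |<v, e_j>|^2 = 15.
Compute ||v||^2 = v·v = 18.
Deficit = 18 − 15 = 3 ≥ 0, confirming Bessel's inequality. (The deficit equals ||v − Σ <v,e_j> e_j||^2, the squared distance from v to span{e_j}.)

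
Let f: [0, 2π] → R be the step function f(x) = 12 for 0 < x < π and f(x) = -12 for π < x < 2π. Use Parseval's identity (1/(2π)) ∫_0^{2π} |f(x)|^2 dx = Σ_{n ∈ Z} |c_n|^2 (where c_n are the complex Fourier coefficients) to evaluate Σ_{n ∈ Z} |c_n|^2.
Σ |c_n|^2 = 144

Parseval equates the L^2 energy of f (normalised by 1/(2π)) with the ℓ^2 sum of its Fourier coefficients: (1/(2π)) ∫_0^{2π} |f|^2 = Σ |c_n|^2.
Compute the left side: (1/(2π)) [∫_0^π 12^2 dx + ∫_π^{2π} (-12)^2 dx] = (1/(2π)) · (144π + 144π) = (144 + 144)/2 = 144.
So Σ_{n ∈ Z} |c_n|^2 = 144.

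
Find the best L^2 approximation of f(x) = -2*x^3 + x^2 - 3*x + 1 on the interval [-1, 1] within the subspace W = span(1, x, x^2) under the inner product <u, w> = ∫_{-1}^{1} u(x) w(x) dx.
g(x) = x^2 - 21*x/5 + 1

The best approximation g ∈ W is the orthogonal projection of f onto W. Writing g = a_0 + a_1 x + a_2 x^2, the coefficients solve the normal equations G · a = b where
  G_{ij} = <φ_i, φ_j> and b_i = <f, φ_i>, with φ_0 = 1, φ_1 = x, φ_2 = x^2.
G =
  [2, 0, 2/3]
  [0, 2/3, 0]
  [2/3, 0, 2/5],
b = (8/3, -14/5, 16/15).
Solving gives a_0 = 1, a_1 = -21/5, a_2 = 1, so
  g(x) = x^2 - 21*x/5 + 1.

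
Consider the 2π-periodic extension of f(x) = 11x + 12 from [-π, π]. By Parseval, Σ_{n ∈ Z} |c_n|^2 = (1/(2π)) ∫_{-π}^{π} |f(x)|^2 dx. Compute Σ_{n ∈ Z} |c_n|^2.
Σ |c_n|^2 = 121π^2/3 + 144

Expand and integrate term by term over [-π, π]:
  ∫ (11x)^2 dx = 121·(2π^3/3); ∫ 2·11·(12)·x dx = 0 (odd integrand); ∫ 12^2 dx = 144·2π.
So (1/(2π)) ∫_{-π}^{π} (11x + 12)^2 dx = 121π^2/3 + 144 = 121π^2/3 + 144.
Parseval ⇒ Σ |c_n|^2 = 121π^2/3 + 144.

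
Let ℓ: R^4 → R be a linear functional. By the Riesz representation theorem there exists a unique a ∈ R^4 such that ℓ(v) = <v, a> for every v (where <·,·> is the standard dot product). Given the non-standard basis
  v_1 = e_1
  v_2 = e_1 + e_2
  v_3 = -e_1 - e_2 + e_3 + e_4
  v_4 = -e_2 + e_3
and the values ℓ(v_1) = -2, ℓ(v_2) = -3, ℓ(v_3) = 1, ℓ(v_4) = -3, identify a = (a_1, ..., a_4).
a = (-2, -1, -4, 2)

Write a = (a_1, ..., a_4) in the standard basis. For each basis vector v_i, ℓ(v_i) = <v_i, a> is a linear equation in the a_j's. Collect the n equations into a matrix system V a = ℓ, where row i of V is v_i (expressed in the standard basis). Since V is invertible (lower-triangular with 1s on the diagonal, up to permutation), solve by back-substitution:
  V =
[[1, 0, 0, 0],
 [1, 1, 0, 0],
 [-1, -1, 1, 1],
 [0, -1, 1, 0]]
  V a = (-2, -3, 1, -3)
Solving gives a = (-2, -1, -4, 2).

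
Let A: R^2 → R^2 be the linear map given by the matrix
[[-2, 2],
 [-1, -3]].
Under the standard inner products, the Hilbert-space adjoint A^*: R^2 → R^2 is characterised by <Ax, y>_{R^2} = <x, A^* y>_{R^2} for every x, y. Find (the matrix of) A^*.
A^* = A^T =
[[-2, -1],
 [2, -3]]

For real matrices with standard dot products, the defining identity <Ax, y> = <x, A^* y> gives (Ax)^T y = x^T (A^*) y, i.e. x^T A^T y = x^T (A^*) y. Since this holds for all x, y, we must have A^* = A^T. Therefore
A^* =
[[-2, -1],
 [2, -3]].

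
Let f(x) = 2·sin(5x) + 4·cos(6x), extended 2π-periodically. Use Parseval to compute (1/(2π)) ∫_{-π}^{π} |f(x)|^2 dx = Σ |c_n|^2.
Σ |c_n|^2 = 10

Expand |f|^2 and use orthogonality of {sin(nx), cos(mx)} on [-π, π]:
  ∫_{-π}^{π} sin(nx)^2 dx = π, ∫ cos(mx)^2 dx = π, and cross terms integrate to 0.
So ∫_{-π}^{π} f(x)^2 dx = 2^2 · π + 4^2 · π = (4 + 16)π.
Divide by 2π: (4 + 16)/2 = 10.
By Parseval, this equals Σ |c_n|^2.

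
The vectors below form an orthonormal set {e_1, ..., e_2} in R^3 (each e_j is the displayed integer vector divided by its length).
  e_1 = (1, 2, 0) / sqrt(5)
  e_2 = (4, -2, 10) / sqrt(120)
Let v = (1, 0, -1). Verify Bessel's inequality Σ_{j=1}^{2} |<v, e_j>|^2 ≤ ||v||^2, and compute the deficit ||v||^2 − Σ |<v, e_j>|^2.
Σ |<v, e_j>|^2 = 1/2; ||v||^2 = 2; deficit = 3/2

Write each e_j = u_j / sqrt(<u_j, u_j>) where u_j is the displayed integer vector. Then <v, e_j> = <v, u_j> / sqrt(<u_j, u_j>), so |<v, e_j>|^2 = <v, u_j>^2 / <u_j, u_j>.
Coefficients: <v, e_1> = 1/sqrt(5), <v, e_2> = -6/sqrt(120).
Square and sum: Σ |<v, e_j>|^2 = 1/2.
Compute ||v||^2 = v·v = 2.
Deficit = 2 − 1/2 = 3/2 ≥ 0, confirming Bessel's inequality. (The deficit equals ||v − Σ <v,e_j> e_j||^2, the squared distance from v to span{e_j}.)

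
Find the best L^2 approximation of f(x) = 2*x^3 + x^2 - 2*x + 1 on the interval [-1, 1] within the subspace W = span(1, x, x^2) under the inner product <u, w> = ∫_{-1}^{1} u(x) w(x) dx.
g(x) = x^2 - 4*x/5 + 1

The best approximation g ∈ W is the orthogonal projection of f onto W. Writing g = a_0 + a_1 x + a_2 x^2, the coefficients solve the normal equations G · a = b where
  G_{ij} = <φ_i, φ_j> and b_i = <f, φ_i>, with φ_0 = 1, φ_1 = x, φ_2 = x^2.
G =
  [2, 0, 2/3]
  [0, 2/3, 0]
  [2/3, 0, 2/5],
b = (8/3, -8/15, 16/15).
Solving gives a_0 = 1, a_1 = -4/5, a_2 = 1, so
  g(x) = x^2 - 4*x/5 + 1.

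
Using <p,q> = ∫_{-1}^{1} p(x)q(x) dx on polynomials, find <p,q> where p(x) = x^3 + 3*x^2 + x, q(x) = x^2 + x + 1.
<p,q> = 64/15

Expand the product: p(x)·q(x) = x^5 + 4*x^4 + 5*x^3 + 4*x^2 + x.
∫_{-1}^{1} of each monomial x^k gives [2/(k+1) if k even, 0 if k odd]. Integrating term-by-term (or equivalently evaluating the antiderivative F(x) = x^6/6 + 4*x^5/5 + 5*x^4/4 + 4*x^3/3 + x^2/2 at the endpoints):
  F(1) − F(−1) = 81/20 − (-13/60) = 64/15.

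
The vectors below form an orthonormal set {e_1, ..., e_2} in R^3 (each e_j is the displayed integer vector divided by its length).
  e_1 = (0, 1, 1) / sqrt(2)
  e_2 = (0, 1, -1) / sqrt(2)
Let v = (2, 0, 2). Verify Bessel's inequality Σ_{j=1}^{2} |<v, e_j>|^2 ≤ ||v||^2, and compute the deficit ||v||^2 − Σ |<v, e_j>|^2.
Σ |<v, e_j>|^2 = 4; ||v||^2 = 8; deficit = 4

Write each e_j = u_j / sqrt(<u_j, u_j>) where u_j is the displayed integer vector. Then <v, e_j> = <v, u_j> / sqrt(<u_j, u_j>), so |<v, e_j>|^2 = <v, u_j>^2 / <u_j, u_j>.
Coefficients: <v, e_1> = 2/sqrt(2), <v, e_2> = -2/sqrt(2).
Square and sum: Σ |<v, e_j>|^2 = 4.
Compute ||v||^2 = v·v = 8.
Deficit = 8 − 4 = 4 ≥ 0, confirming Bessel's inequality. (The deficit equals ||v − Σ <v,e_j> e_j||^2, the squared distance from v to span{e_j}.)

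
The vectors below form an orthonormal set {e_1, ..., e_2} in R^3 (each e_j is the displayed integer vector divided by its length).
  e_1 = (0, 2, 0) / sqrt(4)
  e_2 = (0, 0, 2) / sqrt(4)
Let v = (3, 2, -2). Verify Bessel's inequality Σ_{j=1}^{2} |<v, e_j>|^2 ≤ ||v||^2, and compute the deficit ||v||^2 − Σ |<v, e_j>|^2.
Σ |<v, e_j>|^2 = 8; ||v||^2 = 17; deficit = 9

Write each e_j = u_j / sqrt(<u_j, u_j>) where u_j is the displayed integer vector. Then <v, e_j> = <v, u_j> / sqrt(<u_j, u_j>), so |<v, e_j>|^2 = <v, u_j>^2 / <u_j, u_j>.
Coefficients: <v, e_1> = 4/sqrt(4), <v, e_2> = -4/sqrt(4).
Square and sum: Σ |<v, e_j>|^2 = 8.
Compute ||v||^2 = v·v = 17.
Deficit = 17 − 8 = 9 ≥ 0, confirming Bessel's inequality. (The deficit equals ||v − Σ <v,e_j> e_j||^2, the squared distance from v to span{e_j}.)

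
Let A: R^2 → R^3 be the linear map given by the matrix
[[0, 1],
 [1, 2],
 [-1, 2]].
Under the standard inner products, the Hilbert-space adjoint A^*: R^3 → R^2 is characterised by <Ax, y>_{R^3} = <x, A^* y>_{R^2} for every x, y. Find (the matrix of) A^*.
A^* = A^T =
[[0, 1, -1],
 [1, 2, 2]]

For real matrices with standard dot products, the defining identity <Ax, y> = <x, A^* y> gives (Ax)^T y = x^T (A^*) y, i.e. x^T A^T y = x^T (A^*) y. Since this holds for all x, y, we must have A^* = A^T. Therefore
A^* =
[[0, 1, -1],
 [1, 2, 2]].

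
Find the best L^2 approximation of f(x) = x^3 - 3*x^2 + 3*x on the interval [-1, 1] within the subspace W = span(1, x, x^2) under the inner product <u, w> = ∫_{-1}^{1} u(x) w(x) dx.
g(x) = -3*x^2 + 18*x/5

The best approximation g ∈ W is the orthogonal projection of f onto W. Writing g = a_0 + a_1 x + a_2 x^2, the coefficients solve the normal equations G · a = b where
  G_{ij} = <φ_i, φ_j> and b_i = <f, φ_i>, with φ_0 = 1, φ_1 = x, φ_2 = x^2.
G =
  [2, 0, 2/3]
  [0, 2/3, 0]
  [2/3, 0, 2/5],
b = (-2, 12/5, -6/5).
Solving gives a_0 = 0, a_1 = 18/5, a_2 = -3, so
  g(x) = -3*x^2 + 18*x/5.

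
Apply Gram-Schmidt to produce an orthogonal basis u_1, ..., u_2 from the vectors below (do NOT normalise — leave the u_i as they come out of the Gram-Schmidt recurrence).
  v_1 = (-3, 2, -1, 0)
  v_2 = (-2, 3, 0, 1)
Orthogonal basis:
  u_1 = (-3, 2, -1, 0)
  u_2 = (4/7, 9/7, 6/7, 1)

Apply the Gram-Schmidt recurrence
  u_1 = v_1
  u_i = v_i − Σ_{j<i} ((v_i · u_j) / (u_j · u_j)) · u_j.

Step by step this gives:
  u_1 = (-3, 2, -1, 0)
  u_2 = (4/7, 9/7, 6/7, 1)

Orthogonality check:
  u_2 · u_1 = 0 (should be 0)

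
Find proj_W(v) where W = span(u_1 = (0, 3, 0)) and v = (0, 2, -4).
proj_W(v) = (0, 2, 0)

Set up U = [u_1 | ... | u_1] ∈ R^(3×1). The projector onto W = col(U) is P = U (U^T U)^(-1) U^T.
Compute U^T U =
  [9],
and U^T v = (6).
Solve U^T U · c = U^T v for the coefficients: c = (2/3). The projection is proj_W(v) = U c.
Check: (v - proj_W(v)) · u_1 = 0  (should be 0).
Result: proj_W(v) = (0, 2, 0).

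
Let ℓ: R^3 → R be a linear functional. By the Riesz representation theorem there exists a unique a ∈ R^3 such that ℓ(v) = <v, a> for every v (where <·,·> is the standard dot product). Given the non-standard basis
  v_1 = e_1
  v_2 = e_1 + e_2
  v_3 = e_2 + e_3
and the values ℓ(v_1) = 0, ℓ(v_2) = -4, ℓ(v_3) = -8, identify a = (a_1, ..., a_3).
a = (0, -4, -4)

Write a = (a_1, ..., a_3) in the standard basis. For each basis vector v_i, ℓ(v_i) = <v_i, a> is a linear equation in the a_j's. Collect the n equations into a matrix system V a = ℓ, where row i of V is v_i (expressed in the standard basis). Since V is invertible (lower-triangular with 1s on the diagonal, up to permutation), solve by back-substitution:
  V =
[[1, 0, 0],
 [1, 1, 0],
 [0, 1, 1]]
  V a = (0, -4, -8)
Solving gives a = (0, -4, -4).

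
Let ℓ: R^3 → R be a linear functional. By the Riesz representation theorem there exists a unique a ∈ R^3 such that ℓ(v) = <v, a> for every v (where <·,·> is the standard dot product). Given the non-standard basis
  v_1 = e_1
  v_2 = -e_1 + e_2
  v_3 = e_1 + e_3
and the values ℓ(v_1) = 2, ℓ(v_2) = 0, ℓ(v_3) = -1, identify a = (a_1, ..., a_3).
a = (2, 2, -3)

Write a = (a_1, ..., a_3) in the standard basis. For each basis vector v_i, ℓ(v_i) = <v_i, a> is a linear equation in the a_j's. Collect the n equations into a matrix system V a = ℓ, where row i of V is v_i (expressed in the standard basis). Since V is invertible (lower-triangular with 1s on the diagonal, up to permutation), solve by back-substitution:
  V =
[[1, 0, 0],
 [-1, 1, 0],
 [1, 0, 1]]
  V a = (2, 0, -1)
Solving gives a = (2, 2, -3).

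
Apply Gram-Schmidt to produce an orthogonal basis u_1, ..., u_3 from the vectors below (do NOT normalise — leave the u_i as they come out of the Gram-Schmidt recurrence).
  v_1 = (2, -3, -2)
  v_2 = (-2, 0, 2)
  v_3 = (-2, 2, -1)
Orthogonal basis:
  u_1 = (2, -3, -2)
  u_2 = (-18/17, -24/17, 18/17)
  u_3 = (-3/2, 0, -3/2)

Apply the Gram-Schmidt recurrence
  u_1 = v_1
  u_i = v_i − Σ_{j<i} ((v_i · u_j) / (u_j · u_j)) · u_j.

Step by step this gives:
  u_1 = (2, -3, -2)
  u_2 = (-18/17, -24/17, 18/17)
  u_3 = (-3/2, 0, -3/2)

Orthogonality check:
  u_2 · u_1 = 0 (should be 0)
  u_3 · u_1 = 0 (should be 0)
  u_3 · u_2 = 0 (should be 0)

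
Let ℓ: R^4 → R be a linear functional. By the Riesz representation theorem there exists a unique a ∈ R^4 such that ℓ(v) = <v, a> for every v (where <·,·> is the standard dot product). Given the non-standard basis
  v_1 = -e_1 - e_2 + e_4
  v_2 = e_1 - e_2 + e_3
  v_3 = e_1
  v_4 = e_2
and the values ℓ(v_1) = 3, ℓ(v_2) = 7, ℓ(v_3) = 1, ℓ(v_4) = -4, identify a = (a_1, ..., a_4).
a = (1, -4, 2, 0)

Write a = (a_1, ..., a_4) in the standard basis. For each basis vector v_i, ℓ(v_i) = <v_i, a> is a linear equation in the a_j's. Collect the n equations into a matrix system V a = ℓ, where row i of V is v_i (expressed in the standard basis). Since V is invertible (lower-triangular with 1s on the diagonal, up to permutation), solve by back-substitution:
  V =
[[-1, -1, 0, 1],
 [1, -1, 1, 0],
 [1, 0, 0, 0],
 [0, 1, 0, 0]]
  V a = (3, 7, 1, -4)
Solving gives a = (1, -4, 2, 0).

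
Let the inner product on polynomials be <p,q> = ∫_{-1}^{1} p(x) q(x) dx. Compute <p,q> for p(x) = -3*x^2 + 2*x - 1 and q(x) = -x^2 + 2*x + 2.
<p,q> = -52/15

Expand the product: p(x)·q(x) = 3*x^4 - 8*x^3 - x^2 + 2*x - 2.
∫_{-1}^{1} of each monomial x^k gives [2/(k+1) if k even, 0 if k odd]. Integrating term-by-term (or equivalently evaluating the antiderivative F(x) = 3*x^5/5 - 2*x^4 - x^3/3 + x^2 - 2*x at the endpoints):
  F(1) − F(−1) = -41/15 − (11/15) = -52/15.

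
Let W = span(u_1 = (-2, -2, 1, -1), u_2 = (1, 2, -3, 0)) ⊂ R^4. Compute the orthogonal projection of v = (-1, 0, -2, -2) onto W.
proj_W(v) = (-78/59, -10/59, -131/59, -73/59)

Set up U = [u_1 | ... | u_2] ∈ R^(4×2). The projector onto W = col(U) is P = U (U^T U)^(-1) U^T.
Compute U^T U =
  [10, -9]
  [-9, 14],
and U^T v = (2, 5).
Solve U^T U · c = U^T v for the coefficients: c = (73/59, 68/59). The projection is proj_W(v) = U c.
Check: (v - proj_W(v)) · u_1 = 0  (should be 0).
Check: (v - proj_W(v)) · u_2 = 0  (should be 0).
Result: proj_W(v) = (-78/59, -10/59, -131/59, -73/59).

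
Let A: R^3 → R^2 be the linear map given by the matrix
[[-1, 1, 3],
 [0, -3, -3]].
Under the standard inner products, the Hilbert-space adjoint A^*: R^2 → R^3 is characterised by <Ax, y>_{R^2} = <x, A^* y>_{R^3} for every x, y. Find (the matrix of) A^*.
A^* = A^T =
[[-1, 0],
 [1, -3],
 [3, -3]]

For real matrices with standard dot products, the defining identity <Ax, y> = <x, A^* y> gives (Ax)^T y = x^T (A^*) y, i.e. x^T A^T y = x^T (A^*) y. Since this holds for all x, y, we must have A^* = A^T. Therefore
A^* =
[[-1, 0],
 [1, -3],
 [3, -3]].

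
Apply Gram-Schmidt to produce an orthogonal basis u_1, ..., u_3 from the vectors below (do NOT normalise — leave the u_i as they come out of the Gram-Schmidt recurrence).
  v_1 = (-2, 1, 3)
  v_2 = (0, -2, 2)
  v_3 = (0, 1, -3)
Orthogonal basis:
  u_1 = (-2, 1, 3)
  u_2 = (4/7, -16/7, 8/7)
  u_3 = (-2/3, -1/3, -1/3)

Apply the Gram-Schmidt recurrence
  u_1 = v_1
  u_i = v_i − Σ_{j<i} ((v_i · u_j) / (u_j · u_j)) · u_j.

Step by step this gives:
  u_1 = (-2, 1, 3)
  u_2 = (4/7, -16/7, 8/7)
  u_3 = (-2/3, -1/3, -1/3)

Orthogonality check:
  u_2 · u_1 = 0 (should be 0)
  u_3 · u_1 = 0 (should be 0)
  u_3 · u_2 = 0 (should be 0)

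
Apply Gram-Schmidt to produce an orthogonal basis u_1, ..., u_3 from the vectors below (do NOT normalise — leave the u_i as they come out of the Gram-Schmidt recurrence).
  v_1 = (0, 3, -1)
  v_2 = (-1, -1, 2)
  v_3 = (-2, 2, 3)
Orthogonal basis:
  u_1 = (0, 3, -1)
  u_2 = (-1, 1/2, 3/2)
  u_3 = (1/7, 1/35, 3/35)

Apply the Gram-Schmidt recurrence
  u_1 = v_1
  u_i = v_i − Σ_{j<i} ((v_i · u_j) / (u_j · u_j)) · u_j.

Step by step this gives:
  u_1 = (0, 3, -1)
  u_2 = (-1, 1/2, 3/2)
  u_3 = (1/7, 1/35, 3/35)

Orthogonality check:
  u_2 · u_1 = 0 (should be 0)
  u_3 · u_1 = 0 (should be 0)
  u_3 · u_2 = 0 (should be 0)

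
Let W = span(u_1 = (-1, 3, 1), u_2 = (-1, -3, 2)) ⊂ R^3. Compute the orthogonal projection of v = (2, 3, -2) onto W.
proj_W(v) = (155/118, 345/118, -145/59)

Set up U = [u_1 | ... | u_2] ∈ R^(3×2). The projector onto W = col(U) is P = U (U^T U)^(-1) U^T.
Compute U^T U =
  [11, -6]
  [-6, 14],
and U^T v = (5, -15).
Solve U^T U · c = U^T v for the coefficients: c = (-10/59, -135/118). The projection is proj_W(v) = U c.
Check: (v - proj_W(v)) · u_1 = 0  (should be 0).
Check: (v - proj_W(v)) · u_2 = 0  (should be 0).
Result: proj_W(v) = (155/118, 345/118, -145/59).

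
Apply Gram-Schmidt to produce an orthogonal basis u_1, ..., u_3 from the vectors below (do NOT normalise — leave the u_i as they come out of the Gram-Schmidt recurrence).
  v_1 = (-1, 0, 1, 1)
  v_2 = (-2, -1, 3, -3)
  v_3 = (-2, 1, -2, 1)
Orthogonal basis:
  u_1 = (-1, 0, 1, 1)
  u_2 = (-4/3, -1, 7/3, -11/3)
  u_3 = (-27/13, 9/13, -21/13, -6/13)

Apply the Gram-Schmidt recurrence
  u_1 = v_1
  u_i = v_i − Σ_{j<i} ((v_i · u_j) / (u_j · u_j)) · u_j.

Step by step this gives:
  u_1 = (-1, 0, 1, 1)
  u_2 = (-4/3, -1, 7/3, -11/3)
  u_3 = (-27/13, 9/13, -21/13, -6/13)

Orthogonality check:
  u_2 · u_1 = 0 (should be 0)
  u_3 · u_1 = 0 (should be 0)
  u_3 · u_2 = 0 (should be 0)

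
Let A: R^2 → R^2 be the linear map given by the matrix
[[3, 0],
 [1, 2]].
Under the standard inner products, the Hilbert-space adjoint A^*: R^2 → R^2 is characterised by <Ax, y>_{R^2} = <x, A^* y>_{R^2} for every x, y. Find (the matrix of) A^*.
A^* = A^T =
[[3, 1],
 [0, 2]]

For real matrices with standard dot products, the defining identity <Ax, y> = <x, A^* y> gives (Ax)^T y = x^T (A^*) y, i.e. x^T A^T y = x^T (A^*) y. Since this holds for all x, y, we must have A^* = A^T. Therefore
A^* =
[[3, 1],
 [0, 2]].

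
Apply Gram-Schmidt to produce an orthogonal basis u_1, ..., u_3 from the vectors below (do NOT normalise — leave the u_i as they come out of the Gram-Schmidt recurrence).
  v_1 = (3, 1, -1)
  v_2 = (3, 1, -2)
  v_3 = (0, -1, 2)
Orthogonal basis:
  u_1 = (3, 1, -1)
  u_2 = (-3/11, -1/11, -10/11)
  u_3 = (3/10, -9/10, 0)

Apply the Gram-Schmidt recurrence
  u_1 = v_1
  u_i = v_i − Σ_{j<i} ((v_i · u_j) / (u_j · u_j)) · u_j.

Step by step this gives:
  u_1 = (3, 1, -1)
  u_2 = (-3/11, -1/11, -10/11)
  u_3 = (3/10, -9/10, 0)

Orthogonality check:
  u_2 · u_1 = 0 (should be 0)
  u_3 · u_1 = 0 (should be 0)
  u_3 · u_2 = 0 (should be 0)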